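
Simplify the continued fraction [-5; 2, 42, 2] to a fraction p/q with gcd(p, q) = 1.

a_0 = -5: -5/1
a_1 = 2: -9/2
a_2 = 42: -383/85
a_3 = 2: -775/172

-775/172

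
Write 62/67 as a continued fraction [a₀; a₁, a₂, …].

62 = 0·67 + 62, so a_0 = 0
67 = 1·62 + 5, so a_1 = 1
62 = 12·5 + 2, so a_2 = 12
5 = 2·2 + 1, so a_3 = 2
2 = 2·1 + 0, so a_4 = 2

[0; 1, 12, 2, 2]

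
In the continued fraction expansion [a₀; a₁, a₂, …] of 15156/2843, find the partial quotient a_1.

3

Apply division with remainder until the remainder is 0:
⌊15156/2843⌋ = 5, remainder 941
⌊2843/941⌋ = 3, remainder 20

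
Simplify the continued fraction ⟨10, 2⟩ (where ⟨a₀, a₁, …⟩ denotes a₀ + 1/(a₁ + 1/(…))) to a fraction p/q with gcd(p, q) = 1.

a_0 = 10: 10/1
a_1 = 2: 21/2

21/2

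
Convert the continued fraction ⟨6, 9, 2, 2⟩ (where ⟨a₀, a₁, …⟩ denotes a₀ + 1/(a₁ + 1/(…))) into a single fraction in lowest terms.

287/47

Start with 2.
2 + 1/(2/1) = 2 + 1/2 = 5/2
9 + 1/(5/2) = 9 + 2/5 = 47/5
6 + 1/(47/5) = 6 + 5/47 = 287/47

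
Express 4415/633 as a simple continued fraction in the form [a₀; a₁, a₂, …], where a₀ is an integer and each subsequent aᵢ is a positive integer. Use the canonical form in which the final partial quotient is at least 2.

[6; 1, 38, 1, 1, 3, 2]

⌊4415/633⌋ = 6, remainder 617
⌊633/617⌋ = 1, remainder 16
⌊617/16⌋ = 38, remainder 9
⌊16/9⌋ = 1, remainder 7
⌊9/7⌋ = 1, remainder 2
⌊7/2⌋ = 3, remainder 1
⌊2/1⌋ = 2, remainder 0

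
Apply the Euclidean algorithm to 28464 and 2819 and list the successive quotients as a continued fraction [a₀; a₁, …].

[10; 10, 3, 2, 7, 2, 2]

28464 ÷ 2819 → quotient 10, remainder 274
2819 ÷ 274 → quotient 10, remainder 79
274 ÷ 79 → quotient 3, remainder 37
79 ÷ 37 → quotient 2, remainder 5
37 ÷ 5 → quotient 7, remainder 2
5 ÷ 2 → quotient 2, remainder 1
2 ÷ 1 → quotient 2, remainder 0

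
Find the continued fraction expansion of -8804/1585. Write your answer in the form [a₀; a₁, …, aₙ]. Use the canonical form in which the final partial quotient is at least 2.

Apply division with remainder until the remainder is 0:
-8804 ÷ 1585 → quotient -6, remainder 706
1585 ÷ 706 → quotient 2, remainder 173
706 ÷ 173 → quotient 4, remainder 14
173 ÷ 14 → quotient 12, remainder 5
14 ÷ 5 → quotient 2, remainder 4
5 ÷ 4 → quotient 1, remainder 1
4 ÷ 1 → quotient 4, remainder 0

[-6; 2, 4, 12, 2, 1, 4]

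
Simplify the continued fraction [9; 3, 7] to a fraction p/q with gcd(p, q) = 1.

205/22

Start with 7.
3 + 1/(7/1) = 3 + 1/7 = 22/7
9 + 1/(22/7) = 9 + 7/22 = 205/22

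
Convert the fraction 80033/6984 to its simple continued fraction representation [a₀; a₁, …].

Repeatedly divide and take the remainder:
80033 = 11·6984 + 3209, so a_0 = 11
6984 = 2·3209 + 566, so a_1 = 2
3209 = 5·566 + 379, so a_2 = 5
566 = 1·379 + 187, so a_3 = 1
379 = 2·187 + 5, so a_4 = 2
187 = 37·5 + 2, so a_5 = 37
5 = 2·2 + 1, so a_6 = 2
2 = 2·1 + 0, so a_7 = 2

[11; 2, 5, 1, 2, 37, 2, 2]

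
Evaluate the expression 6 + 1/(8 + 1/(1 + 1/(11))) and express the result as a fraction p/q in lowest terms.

654/107

a_0 = 6: 6/1
a_1 = 8: 49/8
a_2 = 1: 55/9
a_3 = 11: 654/107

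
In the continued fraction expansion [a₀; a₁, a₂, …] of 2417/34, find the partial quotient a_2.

3

Apply division with remainder until the remainder is 0:
⌊2417/34⌋ = 71, remainder 3
⌊34/3⌋ = 11, remainder 1
⌊3/1⌋ = 3, remainder 0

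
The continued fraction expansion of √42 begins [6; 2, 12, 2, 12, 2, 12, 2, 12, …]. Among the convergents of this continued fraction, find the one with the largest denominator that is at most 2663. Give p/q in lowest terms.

a_0 = 6: 6/1  (≤ bound)
a_1 = 2: 13/2  (≤ bound)
a_2 = 12: 162/25  (≤ bound)
a_3 = 2: 337/52  (≤ bound)
a_4 = 12: 4206/649  (≤ bound)
a_5 = 2: 8749/1350  (≤ bound)
a_6 = 12: 109194/16849  (> 2663, stop)

8749/1350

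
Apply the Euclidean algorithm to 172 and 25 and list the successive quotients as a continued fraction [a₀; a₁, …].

[6; 1, 7, 3]

Repeatedly divide and take the remainder:
⌊172/25⌋ = 6, remainder 22
⌊25/22⌋ = 1, remainder 3
⌊22/3⌋ = 7, remainder 1
⌊3/1⌋ = 3, remainder 0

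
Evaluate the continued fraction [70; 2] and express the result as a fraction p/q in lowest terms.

141/2

Work from the innermost term outward:
Start with 2.
70 + 1/(2/1) = 70 + 1/2 = 141/2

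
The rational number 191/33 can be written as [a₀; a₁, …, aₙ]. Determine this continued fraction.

191 = 5·33 + 26, so a_0 = 5
33 = 1·26 + 7, so a_1 = 1
26 = 3·7 + 5, so a_2 = 3
7 = 1·5 + 2, so a_3 = 1
5 = 2·2 + 1, so a_4 = 2
2 = 2·1 + 0, so a_5 = 2

[5; 1, 3, 1, 2, 2]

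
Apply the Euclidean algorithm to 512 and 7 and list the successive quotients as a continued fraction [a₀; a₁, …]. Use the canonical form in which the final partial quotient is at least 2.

[73; 7]

Apply division with remainder until the remainder is 0:
512 = 73·7 + 1, so a_0 = 73
7 = 7·1 + 0, so a_1 = 7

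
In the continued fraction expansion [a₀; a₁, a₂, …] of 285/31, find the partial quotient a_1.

285 ÷ 31 → quotient 9, remainder 6
31 ÷ 6 → quotient 5, remainder 1

5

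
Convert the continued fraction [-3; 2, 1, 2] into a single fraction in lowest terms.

Starting at the tail and folding back:
Start with 2.
1 + 1/(2/1) = 1 + 1/2 = 3/2
2 + 1/(3/2) = 2 + 2/3 = 8/3
-3 + 1/(8/3) = -3 + 3/8 = -21/8

-21/8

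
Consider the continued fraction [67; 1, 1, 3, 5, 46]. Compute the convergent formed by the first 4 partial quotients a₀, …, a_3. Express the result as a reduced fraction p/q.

473/7

a_0 = 67: 67/1
a_1 = 1: 68/1
a_2 = 1: 135/2
a_3 = 3: 473/7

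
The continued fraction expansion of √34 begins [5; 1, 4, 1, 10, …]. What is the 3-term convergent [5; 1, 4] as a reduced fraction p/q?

a_0 = 5: 5/1
a_1 = 1: 6/1
a_2 = 4: 29/5

29/5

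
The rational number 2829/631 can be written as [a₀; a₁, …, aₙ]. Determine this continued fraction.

2829 = 4·631 + 305, so a_0 = 4
631 = 2·305 + 21, so a_1 = 2
305 = 14·21 + 11, so a_2 = 14
21 = 1·11 + 10, so a_3 = 1
11 = 1·10 + 1, so a_4 = 1
10 = 10·1 + 0, so a_5 = 10

[4; 2, 14, 1, 1, 10]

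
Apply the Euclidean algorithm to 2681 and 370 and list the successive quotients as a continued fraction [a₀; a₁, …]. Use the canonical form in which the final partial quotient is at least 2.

[7; 4, 15, 6]

2681 ÷ 370 → quotient 7, remainder 91
370 ÷ 91 → quotient 4, remainder 6
91 ÷ 6 → quotient 15, remainder 1
6 ÷ 1 → quotient 6, remainder 0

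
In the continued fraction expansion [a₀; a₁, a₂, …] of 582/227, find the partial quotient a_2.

582 ÷ 227 → quotient 2, remainder 128
227 ÷ 128 → quotient 1, remainder 99
128 ÷ 99 → quotient 1, remainder 29

1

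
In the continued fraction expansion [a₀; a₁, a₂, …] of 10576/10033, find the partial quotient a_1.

18

10576 ÷ 10033 → quotient 1, remainder 543
10033 ÷ 543 → quotient 18, remainder 259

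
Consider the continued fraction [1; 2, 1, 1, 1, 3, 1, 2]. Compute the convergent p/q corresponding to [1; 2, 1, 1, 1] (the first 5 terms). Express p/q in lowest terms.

a_0 = 1: 1/1
a_1 = 2: 3/2
a_2 = 1: 4/3
a_3 = 1: 7/5
a_4 = 1: 11/8

11/8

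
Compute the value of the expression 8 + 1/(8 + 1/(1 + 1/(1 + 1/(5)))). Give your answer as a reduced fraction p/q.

763/94

Start with 5.
1 + 1/(5/1) = 1 + 1/5 = 6/5
1 + 1/(6/5) = 1 + 5/6 = 11/6
8 + 1/(11/6) = 8 + 6/11 = 94/11
8 + 1/(94/11) = 8 + 11/94 = 763/94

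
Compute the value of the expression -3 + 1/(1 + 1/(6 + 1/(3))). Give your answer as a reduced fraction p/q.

-47/22

a_0 = -3: -3/1
a_1 = 1: -2/1
a_2 = 6: -15/7
a_3 = 3: -47/22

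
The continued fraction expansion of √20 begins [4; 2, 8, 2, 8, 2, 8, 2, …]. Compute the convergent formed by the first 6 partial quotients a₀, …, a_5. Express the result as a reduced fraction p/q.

2889/646

a_0 = 4: 4/1
a_1 = 2: 9/2
a_2 = 8: 76/17
a_3 = 2: 161/36
a_4 = 8: 1364/305
a_5 = 2: 2889/646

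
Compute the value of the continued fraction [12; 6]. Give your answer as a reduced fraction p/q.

a_0 = 12: 12/1
a_1 = 6: 73/6

73/6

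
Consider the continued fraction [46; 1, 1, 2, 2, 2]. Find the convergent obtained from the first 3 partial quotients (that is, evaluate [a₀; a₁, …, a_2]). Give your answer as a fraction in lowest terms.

Start with 1.
1 + 1/(1/1) = 1 + 1/1 = 2/1
46 + 1/(2/1) = 46 + 1/2 = 93/2

93/2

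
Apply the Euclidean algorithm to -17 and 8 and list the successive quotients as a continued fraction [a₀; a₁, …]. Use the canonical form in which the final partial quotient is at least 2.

Repeatedly divide and take the remainder:
⌊-17/8⌋ = -3, remainder 7
⌊8/7⌋ = 1, remainder 1
⌊7/1⌋ = 7, remainder 0

[-3; 1, 7]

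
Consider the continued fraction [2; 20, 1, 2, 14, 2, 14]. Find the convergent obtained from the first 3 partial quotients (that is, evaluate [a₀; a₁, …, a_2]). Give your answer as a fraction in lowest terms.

Use the convergent recurrence hₖ = aₖ·hₖ₋₁ + hₖ₋₂ (and likewise for the denominators kₖ):
a_0 = 2: 2/1
a_1 = 20: 41/20
a_2 = 1: 43/21

43/21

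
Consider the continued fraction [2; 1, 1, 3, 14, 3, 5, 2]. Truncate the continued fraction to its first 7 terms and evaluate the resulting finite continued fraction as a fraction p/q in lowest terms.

4202/1635

Start with 5.
3 + 1/(5/1) = 3 + 1/5 = 16/5
14 + 1/(16/5) = 14 + 5/16 = 229/16
3 + 1/(229/16) = 3 + 16/229 = 703/229
1 + 1/(703/229) = 1 + 229/703 = 932/703
1 + 1/(932/703) = 1 + 703/932 = 1635/932
2 + 1/(1635/932) = 2 + 932/1635 = 4202/1635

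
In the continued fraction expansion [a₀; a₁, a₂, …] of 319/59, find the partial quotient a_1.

⌊319/59⌋ = 5, remainder 24
⌊59/24⌋ = 2, remainder 11

2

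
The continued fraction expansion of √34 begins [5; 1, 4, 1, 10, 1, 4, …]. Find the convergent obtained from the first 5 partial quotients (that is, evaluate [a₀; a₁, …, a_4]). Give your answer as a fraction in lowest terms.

a_0 = 5: 5/1
a_1 = 1: 6/1
a_2 = 4: 29/5
a_3 = 1: 35/6
a_4 = 10: 379/65

379/65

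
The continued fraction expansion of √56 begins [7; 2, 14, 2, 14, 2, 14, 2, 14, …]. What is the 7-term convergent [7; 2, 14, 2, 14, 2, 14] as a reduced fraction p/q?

194873/26041

a_0 = 7: 7/1
a_1 = 2: 15/2
a_2 = 14: 217/29
a_3 = 2: 449/60
a_4 = 14: 6503/869
a_5 = 2: 13455/1798
a_6 = 14: 194873/26041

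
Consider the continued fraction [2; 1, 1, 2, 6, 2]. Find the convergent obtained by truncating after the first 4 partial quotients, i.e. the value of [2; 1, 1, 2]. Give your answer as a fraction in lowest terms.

13/5

Compute successive convergents:
a_0 = 2: 2/1
a_1 = 1: 3/1
a_2 = 1: 5/2
a_3 = 2: 13/5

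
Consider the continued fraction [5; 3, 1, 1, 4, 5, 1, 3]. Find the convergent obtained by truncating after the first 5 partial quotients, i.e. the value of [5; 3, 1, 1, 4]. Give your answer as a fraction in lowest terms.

Starting at the tail and folding back:
Start with 4.
1 + 1/(4/1) = 1 + 1/4 = 5/4
1 + 1/(5/4) = 1 + 4/5 = 9/5
3 + 1/(9/5) = 3 + 5/9 = 32/9
5 + 1/(32/9) = 5 + 9/32 = 169/32

169/32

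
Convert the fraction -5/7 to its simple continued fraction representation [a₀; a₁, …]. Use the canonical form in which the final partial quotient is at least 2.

Repeatedly divide and take the remainder:
-5 = -1·7 + 2, so a_0 = -1
7 = 3·2 + 1, so a_1 = 3
2 = 2·1 + 0, so a_2 = 2

[-1; 3, 2]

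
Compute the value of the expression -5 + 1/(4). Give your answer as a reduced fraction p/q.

a_0 = -5: -5/1
a_1 = 4: -19/4

-19/4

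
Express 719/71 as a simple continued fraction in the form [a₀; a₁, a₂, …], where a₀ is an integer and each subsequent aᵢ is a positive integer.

⌊719/71⌋ = 10, remainder 9
⌊71/9⌋ = 7, remainder 8
⌊9/8⌋ = 1, remainder 1
⌊8/1⌋ = 8, remainder 0

[10; 7, 1, 8]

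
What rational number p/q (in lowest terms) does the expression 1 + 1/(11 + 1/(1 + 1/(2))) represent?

38/35

Compute successive convergents:
a_0 = 1: 1/1
a_1 = 11: 12/11
a_2 = 1: 13/12
a_3 = 2: 38/35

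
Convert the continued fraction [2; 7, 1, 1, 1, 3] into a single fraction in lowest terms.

179/84

a_0 = 2: 2/1
a_1 = 7: 15/7
a_2 = 1: 17/8
a_3 = 1: 32/15
a_4 = 1: 49/23
a_5 = 3: 179/84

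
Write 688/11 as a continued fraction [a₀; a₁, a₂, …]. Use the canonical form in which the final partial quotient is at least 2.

Apply division with remainder until the remainder is 0:
688 ÷ 11 → quotient 62, remainder 6
11 ÷ 6 → quotient 1, remainder 5
6 ÷ 5 → quotient 1, remainder 1
5 ÷ 1 → quotient 5, remainder 0

[62; 1, 1, 5]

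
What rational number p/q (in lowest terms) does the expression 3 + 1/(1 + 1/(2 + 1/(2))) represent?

26/7

a_0 = 3: 3/1
a_1 = 1: 4/1
a_2 = 2: 11/3
a_3 = 2: 26/7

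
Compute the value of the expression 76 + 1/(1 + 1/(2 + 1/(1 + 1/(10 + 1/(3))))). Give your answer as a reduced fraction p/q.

10207/133

Starting at the tail and folding back:
Start with 3.
10 + 1/(3/1) = 10 + 1/3 = 31/3
1 + 1/(31/3) = 1 + 3/31 = 34/31
2 + 1/(34/31) = 2 + 31/34 = 99/34
1 + 1/(99/34) = 1 + 34/99 = 133/99
76 + 1/(133/99) = 76 + 99/133 = 10207/133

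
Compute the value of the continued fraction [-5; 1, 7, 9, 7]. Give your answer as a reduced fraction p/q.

-2140/519

a_0 = -5: -5/1
a_1 = 1: -4/1
a_2 = 7: -33/8
a_3 = 9: -301/73
a_4 = 7: -2140/519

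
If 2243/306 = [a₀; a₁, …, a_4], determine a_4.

2

2243 ÷ 306 → quotient 7, remainder 101
306 ÷ 101 → quotient 3, remainder 3
101 ÷ 3 → quotient 33, remainder 2
3 ÷ 2 → quotient 1, remainder 1
2 ÷ 1 → quotient 2, remainder 0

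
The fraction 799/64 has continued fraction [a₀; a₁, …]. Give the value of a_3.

2

Repeatedly divide and take the remainder:
799 ÷ 64 → quotient 12, remainder 31
64 ÷ 31 → quotient 2, remainder 2
31 ÷ 2 → quotient 15, remainder 1
2 ÷ 1 → quotient 2, remainder 0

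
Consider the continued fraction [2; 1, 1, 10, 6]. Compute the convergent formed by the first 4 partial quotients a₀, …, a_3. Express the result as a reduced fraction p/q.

a_0 = 2: 2/1
a_1 = 1: 3/1
a_2 = 1: 5/2
a_3 = 10: 53/21

53/21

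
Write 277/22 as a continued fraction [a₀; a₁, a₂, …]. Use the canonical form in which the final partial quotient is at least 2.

277 ÷ 22 → quotient 12, remainder 13
22 ÷ 13 → quotient 1, remainder 9
13 ÷ 9 → quotient 1, remainder 4
9 ÷ 4 → quotient 2, remainder 1
4 ÷ 1 → quotient 4, remainder 0

[12; 1, 1, 2, 4]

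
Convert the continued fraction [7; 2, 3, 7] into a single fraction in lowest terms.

379/51

Start with 7.
3 + 1/(7/1) = 3 + 1/7 = 22/7
2 + 1/(22/7) = 2 + 7/22 = 51/22
7 + 1/(51/22) = 7 + 22/51 = 379/51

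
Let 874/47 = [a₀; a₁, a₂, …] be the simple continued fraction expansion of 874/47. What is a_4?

9

874 ÷ 47 → quotient 18, remainder 28
47 ÷ 28 → quotient 1, remainder 19
28 ÷ 19 → quotient 1, remainder 9
19 ÷ 9 → quotient 2, remainder 1
9 ÷ 1 → quotient 9, remainder 0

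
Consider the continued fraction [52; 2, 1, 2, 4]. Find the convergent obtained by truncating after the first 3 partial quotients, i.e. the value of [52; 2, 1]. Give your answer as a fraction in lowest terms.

157/3

Start with 1.
2 + 1/(1/1) = 2 + 1/1 = 3/1
52 + 1/(3/1) = 52 + 1/3 = 157/3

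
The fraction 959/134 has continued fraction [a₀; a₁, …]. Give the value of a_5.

1

959 ÷ 134 → quotient 7, remainder 21
134 ÷ 21 → quotient 6, remainder 8
21 ÷ 8 → quotient 2, remainder 5
8 ÷ 5 → quotient 1, remainder 3
5 ÷ 3 → quotient 1, remainder 2
3 ÷ 2 → quotient 1, remainder 1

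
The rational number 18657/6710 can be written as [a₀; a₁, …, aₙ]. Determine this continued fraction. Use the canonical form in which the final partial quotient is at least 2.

[2; 1, 3, 1, 1, 4, 54, 3]

18657 = 2·6710 + 5237, so a_0 = 2
6710 = 1·5237 + 1473, so a_1 = 1
5237 = 3·1473 + 818, so a_2 = 3
1473 = 1·818 + 655, so a_3 = 1
818 = 1·655 + 163, so a_4 = 1
655 = 4·163 + 3, so a_5 = 4
163 = 54·3 + 1, so a_6 = 54
3 = 3·1 + 0, so a_7 = 3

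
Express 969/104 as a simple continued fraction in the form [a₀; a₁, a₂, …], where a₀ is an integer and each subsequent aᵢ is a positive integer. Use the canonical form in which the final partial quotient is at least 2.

[9; 3, 6, 1, 1, 2]

969 = 9·104 + 33, so a_0 = 9
104 = 3·33 + 5, so a_1 = 3
33 = 6·5 + 3, so a_2 = 6
5 = 1·3 + 2, so a_3 = 1
3 = 1·2 + 1, so a_4 = 1
2 = 2·1 + 0, so a_5 = 2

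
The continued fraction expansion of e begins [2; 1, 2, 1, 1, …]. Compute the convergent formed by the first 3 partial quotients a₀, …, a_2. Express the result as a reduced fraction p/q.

8/3

a_0 = 2: 2/1
a_1 = 1: 3/1
a_2 = 2: 8/3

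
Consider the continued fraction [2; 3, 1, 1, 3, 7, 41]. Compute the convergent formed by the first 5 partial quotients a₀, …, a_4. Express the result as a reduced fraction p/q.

Use the convergent recurrence hₖ = aₖ·hₖ₋₁ + hₖ₋₂ (and likewise for the denominators kₖ):
a_0 = 2: 2/1
a_1 = 3: 7/3
a_2 = 1: 9/4
a_3 = 1: 16/7
a_4 = 3: 57/25

57/25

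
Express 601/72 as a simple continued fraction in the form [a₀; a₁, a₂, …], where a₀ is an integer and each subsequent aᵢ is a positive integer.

⌊601/72⌋ = 8, remainder 25
⌊72/25⌋ = 2, remainder 22
⌊25/22⌋ = 1, remainder 3
⌊22/3⌋ = 7, remainder 1
⌊3/1⌋ = 3, remainder 0

[8; 2, 1, 7, 3]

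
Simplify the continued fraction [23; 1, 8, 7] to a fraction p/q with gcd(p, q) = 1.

Collapse the nested fraction from the inside out:
Start with 7.
8 + 1/(7/1) = 8 + 1/7 = 57/7
1 + 1/(57/7) = 1 + 7/57 = 64/57
23 + 1/(64/57) = 23 + 57/64 = 1529/64

1529/64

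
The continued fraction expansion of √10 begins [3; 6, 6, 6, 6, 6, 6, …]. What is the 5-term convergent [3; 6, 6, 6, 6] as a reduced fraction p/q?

4443/1405

Use the convergent recurrence hₖ = aₖ·hₖ₋₁ + hₖ₋₂ (and likewise for the denominators kₖ):
a_0 = 3: 3/1
a_1 = 6: 19/6
a_2 = 6: 117/37
a_3 = 6: 721/228
a_4 = 6: 4443/1405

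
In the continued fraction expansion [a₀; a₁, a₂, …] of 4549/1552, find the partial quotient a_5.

53

4549 = 2·1552 + 1445, so a_0 = 2
1552 = 1·1445 + 107, so a_1 = 1
1445 = 13·107 + 54, so a_2 = 13
107 = 1·54 + 53, so a_3 = 1
54 = 1·53 + 1, so a_4 = 1
53 = 53·1 + 0, so a_5 = 53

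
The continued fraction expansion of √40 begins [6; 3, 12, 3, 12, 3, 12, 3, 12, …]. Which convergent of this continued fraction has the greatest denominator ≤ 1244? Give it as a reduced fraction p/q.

a_0 = 6: 6/1  (≤ bound)
a_1 = 3: 19/3  (≤ bound)
a_2 = 12: 234/37  (≤ bound)
a_3 = 3: 721/114  (≤ bound)
a_4 = 12: 8886/1405  (> 1244, stop)

721/114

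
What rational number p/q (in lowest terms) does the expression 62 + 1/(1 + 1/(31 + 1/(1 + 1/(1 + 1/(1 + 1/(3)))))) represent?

22606/359

a_0 = 62: 62/1
a_1 = 1: 63/1
a_2 = 31: 2015/32
a_3 = 1: 2078/33
a_4 = 1: 4093/65
a_5 = 1: 6171/98
a_6 = 3: 22606/359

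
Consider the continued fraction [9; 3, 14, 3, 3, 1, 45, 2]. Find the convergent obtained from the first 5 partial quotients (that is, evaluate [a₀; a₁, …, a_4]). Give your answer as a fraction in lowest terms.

Start with 3.
3 + 1/(3/1) = 3 + 1/3 = 10/3
14 + 1/(10/3) = 14 + 3/10 = 143/10
3 + 1/(143/10) = 3 + 10/143 = 439/143
9 + 1/(439/143) = 9 + 143/439 = 4094/439

4094/439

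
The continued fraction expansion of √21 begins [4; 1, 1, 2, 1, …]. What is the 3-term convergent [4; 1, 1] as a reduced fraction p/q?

Start with 1.
1 + 1/(1/1) = 1 + 1/1 = 2/1
4 + 1/(2/1) = 4 + 1/2 = 9/2

9/2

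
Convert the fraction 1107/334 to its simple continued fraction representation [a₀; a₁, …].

[3; 3, 5, 1, 1, 9]

Run the Euclidean algorithm, recording each quotient:
1107 = 3·334 + 105, so a_0 = 3
334 = 3·105 + 19, so a_1 = 3
105 = 5·19 + 10, so a_2 = 5
19 = 1·10 + 9, so a_3 = 1
10 = 1·9 + 1, so a_4 = 1
9 = 9·1 + 0, so a_5 = 9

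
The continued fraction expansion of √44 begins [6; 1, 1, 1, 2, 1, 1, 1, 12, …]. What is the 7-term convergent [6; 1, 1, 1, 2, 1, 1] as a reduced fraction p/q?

a_0 = 6: 6/1
a_1 = 1: 7/1
a_2 = 1: 13/2
a_3 = 1: 20/3
a_4 = 2: 53/8
a_5 = 1: 73/11
a_6 = 1: 126/19

126/19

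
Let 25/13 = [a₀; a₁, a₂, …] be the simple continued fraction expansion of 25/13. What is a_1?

25 = 1·13 + 12, so a_0 = 1
13 = 1·12 + 1, so a_1 = 1

1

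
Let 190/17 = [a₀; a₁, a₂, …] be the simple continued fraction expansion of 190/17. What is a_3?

2

⌊190/17⌋ = 11, remainder 3
⌊17/3⌋ = 5, remainder 2
⌊3/2⌋ = 1, remainder 1
⌊2/1⌋ = 2, remainder 0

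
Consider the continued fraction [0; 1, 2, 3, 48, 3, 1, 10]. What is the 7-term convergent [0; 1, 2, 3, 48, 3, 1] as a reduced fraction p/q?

Start with 1.
3 + 1/(1/1) = 3 + 1/1 = 4/1
48 + 1/(4/1) = 48 + 1/4 = 193/4
3 + 1/(193/4) = 3 + 4/193 = 583/193
2 + 1/(583/193) = 2 + 193/583 = 1359/583
1 + 1/(1359/583) = 1 + 583/1359 = 1942/1359
0 + 1/(1942/1359) = 0 + 1359/1942 = 1359/1942

1359/1942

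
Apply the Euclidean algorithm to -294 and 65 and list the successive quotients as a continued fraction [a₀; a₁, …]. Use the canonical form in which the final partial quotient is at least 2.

[-5; 2, 10, 3]

⌊-294/65⌋ = -5, remainder 31
⌊65/31⌋ = 2, remainder 3
⌊31/3⌋ = 10, remainder 1
⌊3/1⌋ = 3, remainder 0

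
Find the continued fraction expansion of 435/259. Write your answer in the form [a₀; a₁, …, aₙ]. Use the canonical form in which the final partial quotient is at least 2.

[1; 1, 2, 8, 3, 3]

Apply division with remainder until the remainder is 0:
435 ÷ 259 → quotient 1, remainder 176
259 ÷ 176 → quotient 1, remainder 83
176 ÷ 83 → quotient 2, remainder 10
83 ÷ 10 → quotient 8, remainder 3
10 ÷ 3 → quotient 3, remainder 1
3 ÷ 1 → quotient 3, remainder 0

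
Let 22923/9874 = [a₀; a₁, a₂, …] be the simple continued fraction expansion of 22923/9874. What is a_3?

10

22923 ÷ 9874 → quotient 2, remainder 3175
9874 ÷ 3175 → quotient 3, remainder 349
3175 ÷ 349 → quotient 9, remainder 34
349 ÷ 34 → quotient 10, remainder 9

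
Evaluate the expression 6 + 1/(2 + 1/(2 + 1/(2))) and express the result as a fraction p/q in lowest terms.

Work from the innermost term outward:
Start with 2.
2 + 1/(2/1) = 2 + 1/2 = 5/2
2 + 1/(5/2) = 2 + 2/5 = 12/5
6 + 1/(12/5) = 6 + 5/12 = 77/12

77/12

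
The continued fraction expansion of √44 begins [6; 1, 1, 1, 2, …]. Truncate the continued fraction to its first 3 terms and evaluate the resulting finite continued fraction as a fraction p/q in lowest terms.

Start with 1.
1 + 1/(1/1) = 1 + 1/1 = 2/1
6 + 1/(2/1) = 6 + 1/2 = 13/2

13/2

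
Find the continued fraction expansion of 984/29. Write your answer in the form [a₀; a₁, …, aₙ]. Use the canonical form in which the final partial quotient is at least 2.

[33; 1, 13, 2]

984 = 33·29 + 27, so a_0 = 33
29 = 1·27 + 2, so a_1 = 1
27 = 13·2 + 1, so a_2 = 13
2 = 2·1 + 0, so a_3 = 2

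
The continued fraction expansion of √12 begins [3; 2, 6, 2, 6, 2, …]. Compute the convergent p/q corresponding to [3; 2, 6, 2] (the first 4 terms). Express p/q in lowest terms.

Use the convergent recurrence hₖ = aₖ·hₖ₋₁ + hₖ₋₂ (and likewise for the denominators kₖ):
a_0 = 3: 3/1
a_1 = 2: 7/2
a_2 = 6: 45/13
a_3 = 2: 97/28

97/28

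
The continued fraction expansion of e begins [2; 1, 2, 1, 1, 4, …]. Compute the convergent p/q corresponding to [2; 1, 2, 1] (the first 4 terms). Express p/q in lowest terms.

a_0 = 2: 2/1
a_1 = 1: 3/1
a_2 = 2: 8/3
a_3 = 1: 11/4

11/4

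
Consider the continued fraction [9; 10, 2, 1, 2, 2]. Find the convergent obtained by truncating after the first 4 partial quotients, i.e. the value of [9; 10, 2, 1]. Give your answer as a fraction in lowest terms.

Use the convergent recurrence hₖ = aₖ·hₖ₋₁ + hₖ₋₂ (and likewise for the denominators kₖ):
a_0 = 9: 9/1
a_1 = 10: 91/10
a_2 = 2: 191/21
a_3 = 1: 282/31

282/31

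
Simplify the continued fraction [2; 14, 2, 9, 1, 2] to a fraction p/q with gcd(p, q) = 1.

Start with 2.
1 + 1/(2/1) = 1 + 1/2 = 3/2
9 + 1/(3/2) = 9 + 2/3 = 29/3
2 + 1/(29/3) = 2 + 3/29 = 61/29
14 + 1/(61/29) = 14 + 29/61 = 883/61
2 + 1/(883/61) = 2 + 61/883 = 1827/883

1827/883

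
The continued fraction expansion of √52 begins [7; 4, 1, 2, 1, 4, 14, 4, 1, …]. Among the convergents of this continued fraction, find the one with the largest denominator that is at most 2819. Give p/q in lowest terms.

9223/1279

a_0 = 7: 7/1  (≤ bound)
a_1 = 4: 29/4  (≤ bound)
a_2 = 1: 36/5  (≤ bound)
a_3 = 2: 101/14  (≤ bound)
a_4 = 1: 137/19  (≤ bound)
a_5 = 4: 649/90  (≤ bound)
a_6 = 14: 9223/1279  (≤ bound)
a_7 = 4: 37541/5206  (> 2819, stop)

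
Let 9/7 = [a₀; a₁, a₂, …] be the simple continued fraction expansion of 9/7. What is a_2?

2

⌊9/7⌋ = 1, remainder 2
⌊7/2⌋ = 3, remainder 1
⌊2/1⌋ = 2, remainder 0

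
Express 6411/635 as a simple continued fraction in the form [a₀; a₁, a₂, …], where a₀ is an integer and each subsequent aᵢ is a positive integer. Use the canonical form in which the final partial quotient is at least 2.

[10; 10, 2, 2, 3, 1, 2]

6411 = 10·635 + 61, so a_0 = 10
635 = 10·61 + 25, so a_1 = 10
61 = 2·25 + 11, so a_2 = 2
25 = 2·11 + 3, so a_3 = 2
11 = 3·3 + 2, so a_4 = 3
3 = 1·2 + 1, so a_5 = 1
2 = 2·1 + 0, so a_6 = 2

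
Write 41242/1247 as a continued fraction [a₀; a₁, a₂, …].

[33; 13, 1, 2, 2, 1, 2, 3]

Run the Euclidean algorithm, recording each quotient:
⌊41242/1247⌋ = 33, remainder 91
⌊1247/91⌋ = 13, remainder 64
⌊91/64⌋ = 1, remainder 27
⌊64/27⌋ = 2, remainder 10
⌊27/10⌋ = 2, remainder 7
⌊10/7⌋ = 1, remainder 3
⌊7/3⌋ = 2, remainder 1
⌊3/1⌋ = 3, remainder 0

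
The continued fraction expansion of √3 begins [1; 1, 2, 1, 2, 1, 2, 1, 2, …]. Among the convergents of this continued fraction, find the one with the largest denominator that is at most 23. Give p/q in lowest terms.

26/15

a_0 = 1: 1/1  (≤ bound)
a_1 = 1: 2/1  (≤ bound)
a_2 = 2: 5/3  (≤ bound)
a_3 = 1: 7/4  (≤ bound)
a_4 = 2: 19/11  (≤ bound)
a_5 = 1: 26/15  (≤ bound)
a_6 = 2: 71/41  (> 23, stop)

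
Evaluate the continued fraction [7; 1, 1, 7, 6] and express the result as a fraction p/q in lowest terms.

Collapse the nested fraction from the inside out:
Start with 6.
7 + 1/(6/1) = 7 + 1/6 = 43/6
1 + 1/(43/6) = 1 + 6/43 = 49/43
1 + 1/(49/43) = 1 + 43/49 = 92/49
7 + 1/(92/49) = 7 + 49/92 = 693/92

693/92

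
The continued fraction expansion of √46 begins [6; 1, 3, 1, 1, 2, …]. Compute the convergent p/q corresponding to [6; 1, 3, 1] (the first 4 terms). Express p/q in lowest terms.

Starting at the tail and folding back:
Start with 1.
3 + 1/(1/1) = 3 + 1/1 = 4/1
1 + 1/(4/1) = 1 + 1/4 = 5/4
6 + 1/(5/4) = 6 + 4/5 = 34/5

34/5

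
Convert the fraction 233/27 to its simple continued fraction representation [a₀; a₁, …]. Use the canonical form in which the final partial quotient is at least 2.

⌊233/27⌋ = 8, remainder 17
⌊27/17⌋ = 1, remainder 10
⌊17/10⌋ = 1, remainder 7
⌊10/7⌋ = 1, remainder 3
⌊7/3⌋ = 2, remainder 1
⌊3/1⌋ = 3, remainder 0

[8; 1, 1, 1, 2, 3]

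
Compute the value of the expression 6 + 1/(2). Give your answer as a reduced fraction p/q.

13/2

Use the convergent recurrence hₖ = aₖ·hₖ₋₁ + hₖ₋₂ (and likewise for the denominators kₖ):
a_0 = 6: 6/1
a_1 = 2: 13/2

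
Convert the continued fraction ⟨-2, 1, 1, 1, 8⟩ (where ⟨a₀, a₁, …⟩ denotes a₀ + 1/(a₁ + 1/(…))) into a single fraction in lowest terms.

Use the convergent recurrence hₖ = aₖ·hₖ₋₁ + hₖ₋₂ (and likewise for the denominators kₖ):
a_0 = -2: -2/1
a_1 = 1: -1/1
a_2 = 1: -3/2
a_3 = 1: -4/3
a_4 = 8: -35/26

-35/26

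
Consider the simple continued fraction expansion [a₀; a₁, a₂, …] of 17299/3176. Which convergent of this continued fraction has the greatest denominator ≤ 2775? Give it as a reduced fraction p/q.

List convergents until the denominator exceeds the bound:
a_0 = 5: 5/1  (≤ bound)
a_1 = 2: 11/2  (≤ bound)
a_2 = 4: 49/9  (≤ bound)
a_3 = 5: 256/47  (≤ bound)
a_4 = 22: 5681/1043  (≤ bound)
a_5 = 3: 17299/3176  (> 2775, stop)

5681/1043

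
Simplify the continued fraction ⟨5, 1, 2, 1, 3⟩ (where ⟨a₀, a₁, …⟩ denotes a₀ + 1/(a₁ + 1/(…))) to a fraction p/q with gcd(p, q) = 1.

86/15

Starting at the tail and folding back:
Start with 3.
1 + 1/(3/1) = 1 + 1/3 = 4/3
2 + 1/(4/3) = 2 + 3/4 = 11/4
1 + 1/(11/4) = 1 + 4/11 = 15/11
5 + 1/(15/11) = 5 + 11/15 = 86/15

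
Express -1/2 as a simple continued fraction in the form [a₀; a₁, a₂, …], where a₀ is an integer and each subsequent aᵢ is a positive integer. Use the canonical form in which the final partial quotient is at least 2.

-1 = -1·2 + 1, so a_0 = -1
2 = 2·1 + 0, so a_1 = 2

[-1; 2]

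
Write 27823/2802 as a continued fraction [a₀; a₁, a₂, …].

27823 = 9·2802 + 2605, so a_0 = 9
2802 = 1·2605 + 197, so a_1 = 1
2605 = 13·197 + 44, so a_2 = 13
197 = 4·44 + 21, so a_3 = 4
44 = 2·21 + 2, so a_4 = 2
21 = 10·2 + 1, so a_5 = 10
2 = 2·1 + 0, so a_6 = 2

[9; 1, 13, 4, 2, 10, 2]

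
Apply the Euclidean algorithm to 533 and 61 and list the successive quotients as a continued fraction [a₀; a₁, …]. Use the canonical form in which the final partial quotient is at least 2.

Repeatedly divide and take the remainder:
533 ÷ 61 → quotient 8, remainder 45
61 ÷ 45 → quotient 1, remainder 16
45 ÷ 16 → quotient 2, remainder 13
16 ÷ 13 → quotient 1, remainder 3
13 ÷ 3 → quotient 4, remainder 1
3 ÷ 1 → quotient 3, remainder 0

[8; 1, 2, 1, 4, 3]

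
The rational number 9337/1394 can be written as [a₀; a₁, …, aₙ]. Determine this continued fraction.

[6; 1, 2, 3, 4, 1, 2, 9]

9337 = 6·1394 + 973, so a_0 = 6
1394 = 1·973 + 421, so a_1 = 1
973 = 2·421 + 131, so a_2 = 2
421 = 3·131 + 28, so a_3 = 3
131 = 4·28 + 19, so a_4 = 4
28 = 1·19 + 9, so a_5 = 1
19 = 2·9 + 1, so a_6 = 2
9 = 9·1 + 0, so a_7 = 9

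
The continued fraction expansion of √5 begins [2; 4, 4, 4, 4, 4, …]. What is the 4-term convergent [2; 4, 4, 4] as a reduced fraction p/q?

a_0 = 2: 2/1
a_1 = 4: 9/4
a_2 = 4: 38/17
a_3 = 4: 161/72

161/72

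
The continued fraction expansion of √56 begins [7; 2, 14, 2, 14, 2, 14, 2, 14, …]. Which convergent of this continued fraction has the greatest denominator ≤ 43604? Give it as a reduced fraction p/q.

194873/26041

List convergents until the denominator exceeds the bound:
a_0 = 7: 7/1  (≤ bound)
a_1 = 2: 15/2  (≤ bound)
a_2 = 14: 217/29  (≤ bound)
a_3 = 2: 449/60  (≤ bound)
a_4 = 14: 6503/869  (≤ bound)
a_5 = 2: 13455/1798  (≤ bound)
a_6 = 14: 194873/26041  (≤ bound)
a_7 = 2: 403201/53880  (> 43604, stop)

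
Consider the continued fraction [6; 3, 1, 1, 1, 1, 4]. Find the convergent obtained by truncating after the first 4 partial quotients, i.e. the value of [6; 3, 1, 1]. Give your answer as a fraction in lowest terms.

44/7

Collapse the nested fraction from the inside out:
Start with 1.
1 + 1/(1/1) = 1 + 1/1 = 2/1
3 + 1/(2/1) = 3 + 1/2 = 7/2
6 + 1/(7/2) = 6 + 2/7 = 44/7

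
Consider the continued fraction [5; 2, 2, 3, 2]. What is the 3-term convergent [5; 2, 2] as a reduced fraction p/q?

a_0 = 5: 5/1
a_1 = 2: 11/2
a_2 = 2: 27/5

27/5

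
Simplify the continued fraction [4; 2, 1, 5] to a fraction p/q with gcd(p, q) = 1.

74/17

Start with 5.
1 + 1/(5/1) = 1 + 1/5 = 6/5
2 + 1/(6/5) = 2 + 5/6 = 17/6
4 + 1/(17/6) = 4 + 6/17 = 74/17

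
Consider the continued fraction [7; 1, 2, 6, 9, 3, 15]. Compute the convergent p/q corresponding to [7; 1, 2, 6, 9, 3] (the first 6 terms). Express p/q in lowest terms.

Build up convergents one term at a time:
a_0 = 7: 7/1
a_1 = 1: 8/1
a_2 = 2: 23/3
a_3 = 6: 146/19
a_4 = 9: 1337/174
a_5 = 3: 4157/541

4157/541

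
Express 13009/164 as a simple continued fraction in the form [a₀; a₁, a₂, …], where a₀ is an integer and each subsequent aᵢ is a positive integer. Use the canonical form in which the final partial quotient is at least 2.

[79; 3, 10, 1, 1, 2]

⌊13009/164⌋ = 79, remainder 53
⌊164/53⌋ = 3, remainder 5
⌊53/5⌋ = 10, remainder 3
⌊5/3⌋ = 1, remainder 2
⌊3/2⌋ = 1, remainder 1
⌊2/1⌋ = 2, remainder 0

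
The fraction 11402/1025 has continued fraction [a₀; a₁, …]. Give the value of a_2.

Apply division with remainder until the remainder is 0:
⌊11402/1025⌋ = 11, remainder 127
⌊1025/127⌋ = 8, remainder 9
⌊127/9⌋ = 14, remainder 1

14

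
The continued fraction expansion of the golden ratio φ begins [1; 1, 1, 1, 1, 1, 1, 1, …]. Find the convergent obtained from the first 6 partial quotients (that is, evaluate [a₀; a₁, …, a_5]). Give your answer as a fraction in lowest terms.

a_0 = 1: 1/1
a_1 = 1: 2/1
a_2 = 1: 3/2
a_3 = 1: 5/3
a_4 = 1: 8/5
a_5 = 1: 13/8

13/8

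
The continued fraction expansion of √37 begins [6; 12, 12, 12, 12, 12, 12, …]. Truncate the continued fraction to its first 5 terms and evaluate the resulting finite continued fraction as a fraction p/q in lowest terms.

Use the convergent recurrence hₖ = aₖ·hₖ₋₁ + hₖ₋₂ (and likewise for the denominators kₖ):
a_0 = 6: 6/1
a_1 = 12: 73/12
a_2 = 12: 882/145
a_3 = 12: 10657/1752
a_4 = 12: 128766/21169

128766/21169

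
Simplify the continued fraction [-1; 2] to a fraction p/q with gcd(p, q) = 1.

-1/2

Starting at the tail and folding back:
Start with 2.
-1 + 1/(2/1) = -1 + 1/2 = -1/2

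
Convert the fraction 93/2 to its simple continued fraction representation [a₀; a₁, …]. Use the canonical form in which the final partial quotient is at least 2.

Run the Euclidean algorithm, recording each quotient:
93 = 46·2 + 1, so a_0 = 46
2 = 2·1 + 0, so a_1 = 2

[46; 2]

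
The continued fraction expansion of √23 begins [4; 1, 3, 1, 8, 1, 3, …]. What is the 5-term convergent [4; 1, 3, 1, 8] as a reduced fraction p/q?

Start with 8.
1 + 1/(8/1) = 1 + 1/8 = 9/8
3 + 1/(9/8) = 3 + 8/9 = 35/9
1 + 1/(35/9) = 1 + 9/35 = 44/35
4 + 1/(44/35) = 4 + 35/44 = 211/44

211/44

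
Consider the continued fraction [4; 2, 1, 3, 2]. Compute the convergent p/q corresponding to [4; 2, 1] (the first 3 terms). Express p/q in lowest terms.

a_0 = 4: 4/1
a_1 = 2: 9/2
a_2 = 1: 13/3

13/3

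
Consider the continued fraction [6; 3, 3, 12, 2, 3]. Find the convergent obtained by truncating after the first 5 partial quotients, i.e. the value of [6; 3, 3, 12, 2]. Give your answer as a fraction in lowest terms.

a_0 = 6: 6/1
a_1 = 3: 19/3
a_2 = 3: 63/10
a_3 = 12: 775/123
a_4 = 2: 1613/256

1613/256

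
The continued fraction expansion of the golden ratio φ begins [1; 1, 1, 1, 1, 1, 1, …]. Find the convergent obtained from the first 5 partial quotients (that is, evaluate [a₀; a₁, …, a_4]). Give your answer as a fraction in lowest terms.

Start with 1.
1 + 1/(1/1) = 1 + 1/1 = 2/1
1 + 1/(2/1) = 1 + 1/2 = 3/2
1 + 1/(3/2) = 1 + 2/3 = 5/3
1 + 1/(5/3) = 1 + 3/5 = 8/5

8/5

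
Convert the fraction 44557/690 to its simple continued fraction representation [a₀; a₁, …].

[64; 1, 1, 2, 1, 4, 2, 9]

44557 ÷ 690 → quotient 64, remainder 397
690 ÷ 397 → quotient 1, remainder 293
397 ÷ 293 → quotient 1, remainder 104
293 ÷ 104 → quotient 2, remainder 85
104 ÷ 85 → quotient 1, remainder 19
85 ÷ 19 → quotient 4, remainder 9
19 ÷ 9 → quotient 2, remainder 1
9 ÷ 1 → quotient 9, remainder 0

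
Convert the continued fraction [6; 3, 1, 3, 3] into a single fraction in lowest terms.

Starting at the tail and folding back:
Start with 3.
3 + 1/(3/1) = 3 + 1/3 = 10/3
1 + 1/(10/3) = 1 + 3/10 = 13/10
3 + 1/(13/10) = 3 + 10/13 = 49/13
6 + 1/(49/13) = 6 + 13/49 = 307/49

307/49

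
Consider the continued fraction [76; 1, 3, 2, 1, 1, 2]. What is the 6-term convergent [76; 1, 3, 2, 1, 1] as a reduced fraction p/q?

Use the convergent recurrence hₖ = aₖ·hₖ₋₁ + hₖ₋₂ (and likewise for the denominators kₖ):
a_0 = 76: 76/1
a_1 = 1: 77/1
a_2 = 3: 307/4
a_3 = 2: 691/9
a_4 = 1: 998/13
a_5 = 1: 1689/22

1689/22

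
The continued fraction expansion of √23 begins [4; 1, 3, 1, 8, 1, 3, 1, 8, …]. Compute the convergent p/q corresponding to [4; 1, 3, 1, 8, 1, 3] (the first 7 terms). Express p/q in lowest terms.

Work from the innermost term outward:
Start with 3.
1 + 1/(3/1) = 1 + 1/3 = 4/3
8 + 1/(4/3) = 8 + 3/4 = 35/4
1 + 1/(35/4) = 1 + 4/35 = 39/35
3 + 1/(39/35) = 3 + 35/39 = 152/39
1 + 1/(152/39) = 1 + 39/152 = 191/152
4 + 1/(191/152) = 4 + 152/191 = 916/191

916/191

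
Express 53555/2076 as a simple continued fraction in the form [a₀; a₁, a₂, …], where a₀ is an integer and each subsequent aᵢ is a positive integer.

⌊53555/2076⌋ = 25, remainder 1655
⌊2076/1655⌋ = 1, remainder 421
⌊1655/421⌋ = 3, remainder 392
⌊421/392⌋ = 1, remainder 29
⌊392/29⌋ = 13, remainder 15
⌊29/15⌋ = 1, remainder 14
⌊15/14⌋ = 1, remainder 1
⌊14/1⌋ = 14, remainder 0

[25; 1, 3, 1, 13, 1, 1, 14]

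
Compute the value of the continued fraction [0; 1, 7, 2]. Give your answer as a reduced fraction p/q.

15/17

Starting at the tail and folding back:
Start with 2.
7 + 1/(2/1) = 7 + 1/2 = 15/2
1 + 1/(15/2) = 1 + 2/15 = 17/15
0 + 1/(17/15) = 0 + 15/17 = 15/17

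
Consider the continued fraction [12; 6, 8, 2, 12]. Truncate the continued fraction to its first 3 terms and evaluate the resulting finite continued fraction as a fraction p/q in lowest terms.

596/49

Work from the innermost term outward:
Start with 8.
6 + 1/(8/1) = 6 + 1/8 = 49/8
12 + 1/(49/8) = 12 + 8/49 = 596/49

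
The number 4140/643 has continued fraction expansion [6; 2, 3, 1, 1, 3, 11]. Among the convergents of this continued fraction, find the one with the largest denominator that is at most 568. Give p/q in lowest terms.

a_0 = 6: 6/1  (≤ bound)
a_1 = 2: 13/2  (≤ bound)
a_2 = 3: 45/7  (≤ bound)
a_3 = 1: 58/9  (≤ bound)
a_4 = 1: 103/16  (≤ bound)
a_5 = 3: 367/57  (≤ bound)
a_6 = 11: 4140/643  (> 568, stop)

367/57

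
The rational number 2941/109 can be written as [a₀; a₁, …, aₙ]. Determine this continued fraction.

[26; 1, 53, 2]

2941 ÷ 109 → quotient 26, remainder 107
109 ÷ 107 → quotient 1, remainder 2
107 ÷ 2 → quotient 53, remainder 1
2 ÷ 1 → quotient 2, remainder 0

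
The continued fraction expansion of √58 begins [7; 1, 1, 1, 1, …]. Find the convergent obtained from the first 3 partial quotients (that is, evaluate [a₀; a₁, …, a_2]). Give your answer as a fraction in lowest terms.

a_0 = 7: 7/1
a_1 = 1: 8/1
a_2 = 1: 15/2

15/2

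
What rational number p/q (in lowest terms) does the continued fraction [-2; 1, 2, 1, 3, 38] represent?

Start with 38.
3 + 1/(38/1) = 3 + 1/38 = 115/38
1 + 1/(115/38) = 1 + 38/115 = 153/115
2 + 1/(153/115) = 2 + 115/153 = 421/153
1 + 1/(421/153) = 1 + 153/421 = 574/421
-2 + 1/(574/421) = -2 + 421/574 = -727/574

-727/574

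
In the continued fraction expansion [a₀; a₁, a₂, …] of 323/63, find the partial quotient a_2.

Repeatedly divide and take the remainder:
323 ÷ 63 → quotient 5, remainder 8
63 ÷ 8 → quotient 7, remainder 7
8 ÷ 7 → quotient 1, remainder 1

1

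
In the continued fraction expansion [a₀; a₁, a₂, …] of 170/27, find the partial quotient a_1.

⌊170/27⌋ = 6, remainder 8
⌊27/8⌋ = 3, remainder 3

3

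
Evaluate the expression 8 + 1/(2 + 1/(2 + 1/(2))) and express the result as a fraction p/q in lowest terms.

101/12

Start with 2.
2 + 1/(2/1) = 2 + 1/2 = 5/2
2 + 1/(5/2) = 2 + 2/5 = 12/5
8 + 1/(12/5) = 8 + 5/12 = 101/12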